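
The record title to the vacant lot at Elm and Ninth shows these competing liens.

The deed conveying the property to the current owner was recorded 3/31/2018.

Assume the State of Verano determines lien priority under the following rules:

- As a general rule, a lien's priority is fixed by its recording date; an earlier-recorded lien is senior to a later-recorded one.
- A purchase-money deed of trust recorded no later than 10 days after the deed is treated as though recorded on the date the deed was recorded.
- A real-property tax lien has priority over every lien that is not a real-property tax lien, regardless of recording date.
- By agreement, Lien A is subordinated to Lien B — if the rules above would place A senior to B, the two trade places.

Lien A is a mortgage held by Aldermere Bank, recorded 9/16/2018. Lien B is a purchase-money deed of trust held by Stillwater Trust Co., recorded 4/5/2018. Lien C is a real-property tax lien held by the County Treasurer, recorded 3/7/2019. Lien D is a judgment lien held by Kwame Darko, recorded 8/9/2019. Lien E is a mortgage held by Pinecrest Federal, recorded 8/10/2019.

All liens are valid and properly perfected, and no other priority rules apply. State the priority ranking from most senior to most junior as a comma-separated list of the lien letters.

Effective dates: B was recorded within the 10-day window, so its effective date is the deed date 3/31/2018.
C, as a real-property tax lien, has superpriority and ranks first.
The other liens, earliest effective date first: B (3/31/2018), A (9/16/2018), D (8/9/2019), E (8/10/2019).
A is already junior to B, so the subordination agreement changes nothing.

C, B, A, D, E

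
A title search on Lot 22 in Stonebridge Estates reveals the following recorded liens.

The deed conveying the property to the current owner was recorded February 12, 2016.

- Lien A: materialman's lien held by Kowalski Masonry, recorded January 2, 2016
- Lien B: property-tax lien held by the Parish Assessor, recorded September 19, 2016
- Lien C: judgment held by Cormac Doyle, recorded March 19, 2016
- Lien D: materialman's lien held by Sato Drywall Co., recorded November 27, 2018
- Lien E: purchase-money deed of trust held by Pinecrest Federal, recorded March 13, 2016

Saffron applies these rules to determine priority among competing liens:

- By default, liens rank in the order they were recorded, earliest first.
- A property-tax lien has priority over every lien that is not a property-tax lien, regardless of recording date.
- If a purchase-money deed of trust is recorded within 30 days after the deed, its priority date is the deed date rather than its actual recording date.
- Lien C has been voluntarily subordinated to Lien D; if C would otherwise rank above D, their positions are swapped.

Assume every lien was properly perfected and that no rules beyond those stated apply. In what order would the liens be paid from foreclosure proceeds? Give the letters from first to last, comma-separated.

B, A, E, D, C

Effective dates after the stated exceptions: E relates back to the deed date February 12, 2016.
As a property-tax lien, B is senior to every other lien.
Ordering the rest by effective date: A (January 2, 2016), E (February 12, 2016), C (March 19, 2016), D (November 27, 2018).
The subordination applies — C was senior to D — so C and D swap.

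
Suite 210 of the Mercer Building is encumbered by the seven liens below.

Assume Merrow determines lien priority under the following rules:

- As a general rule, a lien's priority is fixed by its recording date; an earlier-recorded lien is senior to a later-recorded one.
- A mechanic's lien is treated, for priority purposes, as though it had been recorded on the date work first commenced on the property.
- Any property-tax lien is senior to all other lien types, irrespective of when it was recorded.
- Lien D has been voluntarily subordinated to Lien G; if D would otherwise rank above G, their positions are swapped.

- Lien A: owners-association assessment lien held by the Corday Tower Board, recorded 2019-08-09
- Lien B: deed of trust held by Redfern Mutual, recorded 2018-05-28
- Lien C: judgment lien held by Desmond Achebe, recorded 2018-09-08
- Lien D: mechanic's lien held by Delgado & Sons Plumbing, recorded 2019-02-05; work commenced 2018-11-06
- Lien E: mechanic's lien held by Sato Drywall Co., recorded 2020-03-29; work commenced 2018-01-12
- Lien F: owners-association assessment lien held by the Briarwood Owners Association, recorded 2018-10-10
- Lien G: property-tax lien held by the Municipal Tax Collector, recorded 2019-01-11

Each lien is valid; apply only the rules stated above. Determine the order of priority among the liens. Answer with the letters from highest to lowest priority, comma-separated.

Effective dates after the stated exceptions: D is treated as recorded 2018-11-06, the work-commencement date; E is treated as recorded 2018-01-12, the work-commencement date.
G is a property-tax lien and takes priority over every other lien.
Ordering the rest by effective date: E (2018-01-12), B (2018-05-28), C (2018-09-08), F (2018-10-10), D (2018-11-06), A (2019-08-09).
D is already junior to G, so the subordination agreement changes nothing.

G, E, B, C, F, D, A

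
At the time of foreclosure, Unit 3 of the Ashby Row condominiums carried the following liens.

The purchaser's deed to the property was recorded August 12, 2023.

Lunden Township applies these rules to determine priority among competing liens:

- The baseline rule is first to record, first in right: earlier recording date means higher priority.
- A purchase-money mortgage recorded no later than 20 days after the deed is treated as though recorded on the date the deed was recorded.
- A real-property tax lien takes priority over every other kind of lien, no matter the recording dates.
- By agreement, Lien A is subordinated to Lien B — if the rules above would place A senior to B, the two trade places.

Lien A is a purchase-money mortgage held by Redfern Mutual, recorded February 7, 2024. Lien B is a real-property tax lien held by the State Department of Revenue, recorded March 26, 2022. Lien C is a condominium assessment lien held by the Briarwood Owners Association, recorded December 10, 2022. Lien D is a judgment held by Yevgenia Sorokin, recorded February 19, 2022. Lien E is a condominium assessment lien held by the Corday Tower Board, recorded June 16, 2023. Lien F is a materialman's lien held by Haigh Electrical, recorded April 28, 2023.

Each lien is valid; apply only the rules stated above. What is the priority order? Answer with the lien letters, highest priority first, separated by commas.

B, D, C, F, E, A

Adjusting effective dates: A was recorded 179 days after the deed, outside the 20-day window, so it keeps its recording date.
B is a real-property tax lien, so it outranks all other liens regardless of date.
The other liens, earliest effective date first: D (February 19, 2022), C (December 10, 2022), F (April 28, 2023), E (June 16, 2023), A (February 7, 2024).
A already ranks below B; the subordination has no effect.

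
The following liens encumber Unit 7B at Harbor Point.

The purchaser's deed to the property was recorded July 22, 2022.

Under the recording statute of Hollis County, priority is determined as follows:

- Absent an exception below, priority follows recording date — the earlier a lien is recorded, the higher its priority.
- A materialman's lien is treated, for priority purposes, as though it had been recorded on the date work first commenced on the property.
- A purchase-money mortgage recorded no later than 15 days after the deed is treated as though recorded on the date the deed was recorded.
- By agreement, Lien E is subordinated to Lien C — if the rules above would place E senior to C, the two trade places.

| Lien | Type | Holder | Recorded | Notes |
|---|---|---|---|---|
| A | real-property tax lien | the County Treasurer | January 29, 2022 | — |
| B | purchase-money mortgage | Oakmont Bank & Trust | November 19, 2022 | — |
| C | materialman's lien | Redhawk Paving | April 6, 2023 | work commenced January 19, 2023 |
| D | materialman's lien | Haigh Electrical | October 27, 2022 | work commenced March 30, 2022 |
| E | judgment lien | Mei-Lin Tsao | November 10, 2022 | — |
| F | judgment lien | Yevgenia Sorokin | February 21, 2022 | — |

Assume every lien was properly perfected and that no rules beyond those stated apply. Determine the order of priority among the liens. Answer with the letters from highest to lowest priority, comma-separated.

First, effective dates: B was recorded 120 days after the deed — beyond 15 days — so no relation-back applies; C is treated as recorded January 19, 2023, the work-commencement date; D's effective date is March 30, 2022, when work began.
Ordering by effective date: A (January 29, 2022), F (February 21, 2022), D (March 30, 2022), E (November 10, 2022), B (November 19, 2022), C (January 19, 2023).
The subordination applies — E was senior to C — so E and C swap.

A, F, D, C, B, E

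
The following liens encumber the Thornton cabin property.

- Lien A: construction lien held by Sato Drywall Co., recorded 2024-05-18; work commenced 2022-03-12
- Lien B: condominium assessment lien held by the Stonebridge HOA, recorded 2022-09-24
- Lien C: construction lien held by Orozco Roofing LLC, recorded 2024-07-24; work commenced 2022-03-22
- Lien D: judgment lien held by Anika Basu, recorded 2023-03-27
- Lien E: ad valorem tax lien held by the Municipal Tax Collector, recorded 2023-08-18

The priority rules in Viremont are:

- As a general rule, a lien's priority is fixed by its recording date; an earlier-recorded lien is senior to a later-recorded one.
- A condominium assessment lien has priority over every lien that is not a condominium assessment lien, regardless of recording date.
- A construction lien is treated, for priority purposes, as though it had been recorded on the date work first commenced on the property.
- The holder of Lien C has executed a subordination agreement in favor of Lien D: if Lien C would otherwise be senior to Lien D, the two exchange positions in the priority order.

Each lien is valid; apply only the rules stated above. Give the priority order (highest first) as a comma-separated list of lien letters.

First, effective dates: A relates back to 2022-03-12 (work commenced); C relates back to 2022-03-22 (work commenced).
B, as a condominium assessment lien, has superpriority and ranks first.
Among the remaining liens, by effective date: A (2022-03-12), C (2022-03-22), D (2023-03-27), E (2023-08-18).
C would otherwise be senior to D, so under the subordination agreement C and D exchange positions.

B, A, D, C, E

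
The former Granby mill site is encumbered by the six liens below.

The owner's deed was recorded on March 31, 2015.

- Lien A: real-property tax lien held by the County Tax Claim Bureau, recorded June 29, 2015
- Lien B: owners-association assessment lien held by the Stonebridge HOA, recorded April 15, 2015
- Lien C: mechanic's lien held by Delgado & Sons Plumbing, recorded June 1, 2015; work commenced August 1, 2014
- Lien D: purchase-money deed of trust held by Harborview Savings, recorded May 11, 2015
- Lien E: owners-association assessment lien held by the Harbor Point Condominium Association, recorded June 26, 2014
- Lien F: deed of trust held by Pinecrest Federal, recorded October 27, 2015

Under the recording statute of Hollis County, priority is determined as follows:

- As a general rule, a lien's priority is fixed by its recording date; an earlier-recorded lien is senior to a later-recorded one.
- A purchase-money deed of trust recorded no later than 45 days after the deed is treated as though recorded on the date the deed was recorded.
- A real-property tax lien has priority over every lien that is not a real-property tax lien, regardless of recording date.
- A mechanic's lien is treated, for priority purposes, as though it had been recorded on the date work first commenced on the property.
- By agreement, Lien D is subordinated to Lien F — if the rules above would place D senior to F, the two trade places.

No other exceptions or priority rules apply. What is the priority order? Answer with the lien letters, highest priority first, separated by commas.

First, effective dates: C is treated as recorded August 1, 2014, the work-commencement date; D was recorded within the 45-day window, so its effective date is the deed date March 31, 2015.
A is a real-property tax lien, so it outranks all other liens regardless of date.
Remaining liens by effective date: E (June 26, 2014), C (August 1, 2014), D (March 31, 2015), B (April 15, 2015), F (October 27, 2015).
The subordination applies — D was senior to F — so D and F swap.

A, E, C, F, B, D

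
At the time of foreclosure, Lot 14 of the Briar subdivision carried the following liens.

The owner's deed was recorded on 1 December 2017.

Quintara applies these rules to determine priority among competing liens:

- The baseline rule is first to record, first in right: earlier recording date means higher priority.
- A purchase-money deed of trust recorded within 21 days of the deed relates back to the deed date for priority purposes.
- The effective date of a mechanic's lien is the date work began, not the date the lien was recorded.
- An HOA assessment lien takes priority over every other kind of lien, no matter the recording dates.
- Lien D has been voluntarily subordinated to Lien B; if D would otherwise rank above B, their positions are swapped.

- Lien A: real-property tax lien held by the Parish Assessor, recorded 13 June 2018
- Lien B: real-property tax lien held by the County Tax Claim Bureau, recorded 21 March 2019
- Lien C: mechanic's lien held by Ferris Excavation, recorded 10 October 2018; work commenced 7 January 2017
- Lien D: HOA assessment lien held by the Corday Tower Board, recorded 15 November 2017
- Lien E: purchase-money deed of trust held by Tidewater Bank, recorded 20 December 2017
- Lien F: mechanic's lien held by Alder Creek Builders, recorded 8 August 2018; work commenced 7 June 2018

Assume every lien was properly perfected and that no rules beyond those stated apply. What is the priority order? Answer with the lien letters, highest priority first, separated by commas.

B, C, E, F, A, D

Adjusting effective dates: C is treated as recorded 7 January 2017, the work-commencement date; E's effective date is the deed date, 1 December 2017; F is treated as recorded 7 June 2018, the work-commencement date.
D is an HOA assessment lien and takes priority over every other lien.
Among the remaining liens, by effective date: C (7 January 2017), E (1 December 2017), F (7 June 2018), A (13 June 2018), B (21 March 2019).
The subordination applies — D was senior to B — so D and B swap.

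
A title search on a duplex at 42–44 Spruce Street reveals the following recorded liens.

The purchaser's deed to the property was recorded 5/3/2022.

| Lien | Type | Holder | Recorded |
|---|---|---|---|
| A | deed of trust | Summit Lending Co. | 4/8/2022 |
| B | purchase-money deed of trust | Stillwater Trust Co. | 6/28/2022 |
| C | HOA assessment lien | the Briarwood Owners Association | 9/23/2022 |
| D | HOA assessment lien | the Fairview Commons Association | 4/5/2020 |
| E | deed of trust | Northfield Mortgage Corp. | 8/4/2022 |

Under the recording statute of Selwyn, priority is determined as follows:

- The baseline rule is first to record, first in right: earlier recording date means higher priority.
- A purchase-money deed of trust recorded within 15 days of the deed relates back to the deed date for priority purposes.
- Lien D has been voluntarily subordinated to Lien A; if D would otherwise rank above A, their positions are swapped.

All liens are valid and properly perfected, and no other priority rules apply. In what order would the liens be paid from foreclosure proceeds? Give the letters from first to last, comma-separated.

First, effective dates: B missed the 15-day window (56 days after the deed), so its recording date stands.
Sorted by effective date: D (4/5/2020), A (4/8/2022), B (6/28/2022), E (8/4/2022), C (9/23/2022).
D is senior to A before the subordination, so the two trade places.

A, D, B, E, C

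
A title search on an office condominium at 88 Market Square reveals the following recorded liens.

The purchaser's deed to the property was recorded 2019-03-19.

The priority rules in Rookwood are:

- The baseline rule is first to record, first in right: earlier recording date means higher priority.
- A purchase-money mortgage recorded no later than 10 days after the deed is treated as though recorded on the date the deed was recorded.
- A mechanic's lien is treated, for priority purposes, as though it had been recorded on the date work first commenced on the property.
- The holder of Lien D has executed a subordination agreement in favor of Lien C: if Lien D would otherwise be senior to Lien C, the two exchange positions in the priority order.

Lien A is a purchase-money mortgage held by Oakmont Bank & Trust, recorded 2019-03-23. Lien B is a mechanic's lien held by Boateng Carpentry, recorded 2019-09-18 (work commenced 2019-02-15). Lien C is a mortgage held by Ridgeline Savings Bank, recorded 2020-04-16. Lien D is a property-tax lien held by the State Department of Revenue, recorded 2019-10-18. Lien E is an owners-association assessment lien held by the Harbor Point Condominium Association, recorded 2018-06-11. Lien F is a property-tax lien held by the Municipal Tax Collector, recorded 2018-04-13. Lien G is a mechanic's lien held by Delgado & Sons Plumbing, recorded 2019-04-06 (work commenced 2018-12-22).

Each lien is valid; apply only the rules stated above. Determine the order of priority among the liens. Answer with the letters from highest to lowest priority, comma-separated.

Effective dates after the stated exceptions: A relates back to the deed date 2019-03-19; B relates back to 2019-02-15 (work commenced); G is treated as recorded 2018-12-22, the work-commencement date.
By effective date, earliest first: F (2018-04-13), E (2018-06-11), G (2018-12-22), B (2019-02-15), A (2019-03-19), D (2019-10-18), C (2020-04-16).
The subordination applies — D was senior to C — so D and C swap.

F, E, G, B, A, C, D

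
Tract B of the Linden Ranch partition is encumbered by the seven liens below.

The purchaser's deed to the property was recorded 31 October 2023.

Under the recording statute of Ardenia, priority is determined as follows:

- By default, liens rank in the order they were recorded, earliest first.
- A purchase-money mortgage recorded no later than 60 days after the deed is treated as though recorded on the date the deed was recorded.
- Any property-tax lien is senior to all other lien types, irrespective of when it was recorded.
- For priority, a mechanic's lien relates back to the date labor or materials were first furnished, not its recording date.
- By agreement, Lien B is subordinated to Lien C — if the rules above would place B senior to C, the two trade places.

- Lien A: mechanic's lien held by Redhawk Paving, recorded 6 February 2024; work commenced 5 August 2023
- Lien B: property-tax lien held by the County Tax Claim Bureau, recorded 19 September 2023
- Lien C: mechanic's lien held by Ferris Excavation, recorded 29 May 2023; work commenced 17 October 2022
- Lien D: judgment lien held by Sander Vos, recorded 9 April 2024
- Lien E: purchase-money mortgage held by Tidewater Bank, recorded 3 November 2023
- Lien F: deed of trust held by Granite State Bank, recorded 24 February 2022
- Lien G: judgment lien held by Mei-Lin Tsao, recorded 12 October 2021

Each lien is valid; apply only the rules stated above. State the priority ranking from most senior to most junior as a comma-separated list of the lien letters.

C, G, F, B, A, E, D

First, effective dates: A is treated as recorded 5 August 2023, the work-commencement date; C is treated as recorded 17 October 2022, the work-commencement date; E's effective date is the deed date, 31 October 2023.
B, as a property-tax lien, has superpriority and ranks first.
Remaining liens by effective date: G (12 October 2021), F (24 February 2022), C (17 October 2022), A (5 August 2023), E (31 October 2023), D (9 April 2024).
Because B would otherwise rank above C, the subordination swaps them.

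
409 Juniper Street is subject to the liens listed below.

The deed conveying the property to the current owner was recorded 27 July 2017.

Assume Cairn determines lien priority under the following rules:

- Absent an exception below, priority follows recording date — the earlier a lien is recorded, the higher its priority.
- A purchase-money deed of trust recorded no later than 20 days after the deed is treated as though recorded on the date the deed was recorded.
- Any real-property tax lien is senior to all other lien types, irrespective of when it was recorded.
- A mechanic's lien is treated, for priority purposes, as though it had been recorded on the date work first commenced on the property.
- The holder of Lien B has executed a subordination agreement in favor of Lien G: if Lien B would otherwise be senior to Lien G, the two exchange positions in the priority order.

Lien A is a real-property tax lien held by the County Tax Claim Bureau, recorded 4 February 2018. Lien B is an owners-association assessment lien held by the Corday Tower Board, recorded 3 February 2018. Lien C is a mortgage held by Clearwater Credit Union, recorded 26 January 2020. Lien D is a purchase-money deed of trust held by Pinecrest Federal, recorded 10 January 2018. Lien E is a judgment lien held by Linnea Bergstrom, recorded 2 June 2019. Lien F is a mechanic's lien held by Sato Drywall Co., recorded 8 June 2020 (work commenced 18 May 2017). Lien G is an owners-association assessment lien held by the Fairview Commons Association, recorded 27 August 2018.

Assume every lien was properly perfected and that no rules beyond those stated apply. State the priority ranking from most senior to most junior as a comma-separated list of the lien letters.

A, F, D, G, B, E, C

Effective dates: D was recorded 167 days after the deed, outside the 20-day window, so it keeps its recording date; F relates back to 18 May 2017 (work commenced).
A is a real-property tax lien and takes priority over every other lien.
Ordering the rest by effective date: F (18 May 2017), D (10 January 2018), B (3 February 2018), G (27 August 2018), E (2 June 2019), C (26 January 2020).
The subordination applies — B was senior to G — so B and G swap.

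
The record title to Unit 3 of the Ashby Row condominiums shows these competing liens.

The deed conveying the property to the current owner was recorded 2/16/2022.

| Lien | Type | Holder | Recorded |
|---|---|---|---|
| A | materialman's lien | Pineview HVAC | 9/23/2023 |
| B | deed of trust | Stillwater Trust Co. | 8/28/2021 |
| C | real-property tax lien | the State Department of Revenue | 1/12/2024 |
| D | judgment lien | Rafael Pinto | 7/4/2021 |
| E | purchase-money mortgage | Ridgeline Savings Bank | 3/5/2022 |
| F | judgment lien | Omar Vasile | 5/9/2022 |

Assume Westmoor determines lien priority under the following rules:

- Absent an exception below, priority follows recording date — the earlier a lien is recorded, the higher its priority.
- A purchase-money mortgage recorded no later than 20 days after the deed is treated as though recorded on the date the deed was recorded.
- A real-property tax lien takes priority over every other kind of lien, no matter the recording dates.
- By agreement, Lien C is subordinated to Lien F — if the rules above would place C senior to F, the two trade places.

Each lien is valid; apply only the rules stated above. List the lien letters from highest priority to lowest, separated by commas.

F, D, B, E, C, A

First, effective dates: E was recorded within the 20-day window, so its effective date is the deed date 2/16/2022.
C is a real-property tax lien and takes priority over every other lien.
The other liens, earliest effective date first: D (7/4/2021), B (8/28/2021), E (2/16/2022), F (5/9/2022), A (9/23/2023).
C would otherwise be senior to F, so under the subordination agreement C and F exchange positions.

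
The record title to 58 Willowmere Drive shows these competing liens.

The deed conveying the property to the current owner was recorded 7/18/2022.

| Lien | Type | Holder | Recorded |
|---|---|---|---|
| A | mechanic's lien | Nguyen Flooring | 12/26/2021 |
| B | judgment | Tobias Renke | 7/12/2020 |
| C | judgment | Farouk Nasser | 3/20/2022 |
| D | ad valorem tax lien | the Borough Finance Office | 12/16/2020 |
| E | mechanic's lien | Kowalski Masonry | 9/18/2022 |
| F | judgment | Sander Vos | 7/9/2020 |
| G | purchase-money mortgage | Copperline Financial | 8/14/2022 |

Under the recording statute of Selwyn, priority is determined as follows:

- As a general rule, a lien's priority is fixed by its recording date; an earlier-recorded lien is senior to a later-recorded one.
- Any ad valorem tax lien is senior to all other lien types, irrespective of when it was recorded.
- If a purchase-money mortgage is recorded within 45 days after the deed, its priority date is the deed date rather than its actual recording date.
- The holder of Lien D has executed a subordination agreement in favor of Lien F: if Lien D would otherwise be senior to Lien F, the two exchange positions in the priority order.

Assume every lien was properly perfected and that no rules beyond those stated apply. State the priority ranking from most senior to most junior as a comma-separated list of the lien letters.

F, D, B, A, C, G, E

Adjusting effective dates: G was recorded within the 45-day window, so its effective date is the deed date 7/18/2022.
D is an ad valorem tax lien and takes priority over every other lien.
Remaining liens by effective date: F (7/9/2020), B (7/12/2020), A (12/26/2021), C (3/20/2022), G (7/18/2022), E (9/18/2022).
D would otherwise be senior to F, so under the subordination agreement D and F exchange positions.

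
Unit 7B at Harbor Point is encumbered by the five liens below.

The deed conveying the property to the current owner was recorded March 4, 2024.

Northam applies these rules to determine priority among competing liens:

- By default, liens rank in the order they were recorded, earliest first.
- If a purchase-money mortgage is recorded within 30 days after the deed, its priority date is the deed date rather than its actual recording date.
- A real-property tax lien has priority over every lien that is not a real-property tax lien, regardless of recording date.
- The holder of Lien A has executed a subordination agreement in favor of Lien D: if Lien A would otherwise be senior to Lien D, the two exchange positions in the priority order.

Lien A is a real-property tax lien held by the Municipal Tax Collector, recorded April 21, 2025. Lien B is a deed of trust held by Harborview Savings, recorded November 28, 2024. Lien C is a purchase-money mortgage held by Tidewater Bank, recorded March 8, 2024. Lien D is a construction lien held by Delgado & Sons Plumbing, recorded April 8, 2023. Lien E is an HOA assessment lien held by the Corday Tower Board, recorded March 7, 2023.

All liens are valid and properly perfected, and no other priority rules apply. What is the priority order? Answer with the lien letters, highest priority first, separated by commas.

D, E, A, C, B

Effective dates: C's effective date is the deed date, March 4, 2024.
A is a real-property tax lien and takes priority over every other lien.
Ordering the rest by effective date: E (March 7, 2023), D (April 8, 2023), C (March 4, 2024), B (November 28, 2024).
A would otherwise be senior to D, so under the subordination agreement A and D exchange positions.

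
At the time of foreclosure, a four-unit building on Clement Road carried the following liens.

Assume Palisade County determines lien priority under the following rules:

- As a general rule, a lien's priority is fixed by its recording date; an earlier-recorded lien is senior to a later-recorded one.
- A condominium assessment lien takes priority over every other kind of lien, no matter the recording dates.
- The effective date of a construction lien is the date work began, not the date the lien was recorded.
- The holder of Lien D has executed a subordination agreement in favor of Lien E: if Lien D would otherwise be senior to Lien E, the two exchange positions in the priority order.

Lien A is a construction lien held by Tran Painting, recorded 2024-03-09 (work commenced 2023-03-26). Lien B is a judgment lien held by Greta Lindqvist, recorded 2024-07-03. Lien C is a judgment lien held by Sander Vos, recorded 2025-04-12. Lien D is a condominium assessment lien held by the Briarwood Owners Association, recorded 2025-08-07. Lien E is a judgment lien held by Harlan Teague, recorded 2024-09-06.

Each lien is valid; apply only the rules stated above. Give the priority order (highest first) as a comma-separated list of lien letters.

Effective dates: A is treated as recorded 2023-03-26, the work-commencement date.
D is a condominium assessment lien, so it outranks all other liens regardless of date.
Ordering the rest by effective date: A (2023-03-26), B (2024-07-03), E (2024-09-06), C (2025-04-12).
D is senior to E before the subordination, so the two trade places.

E, A, B, D, C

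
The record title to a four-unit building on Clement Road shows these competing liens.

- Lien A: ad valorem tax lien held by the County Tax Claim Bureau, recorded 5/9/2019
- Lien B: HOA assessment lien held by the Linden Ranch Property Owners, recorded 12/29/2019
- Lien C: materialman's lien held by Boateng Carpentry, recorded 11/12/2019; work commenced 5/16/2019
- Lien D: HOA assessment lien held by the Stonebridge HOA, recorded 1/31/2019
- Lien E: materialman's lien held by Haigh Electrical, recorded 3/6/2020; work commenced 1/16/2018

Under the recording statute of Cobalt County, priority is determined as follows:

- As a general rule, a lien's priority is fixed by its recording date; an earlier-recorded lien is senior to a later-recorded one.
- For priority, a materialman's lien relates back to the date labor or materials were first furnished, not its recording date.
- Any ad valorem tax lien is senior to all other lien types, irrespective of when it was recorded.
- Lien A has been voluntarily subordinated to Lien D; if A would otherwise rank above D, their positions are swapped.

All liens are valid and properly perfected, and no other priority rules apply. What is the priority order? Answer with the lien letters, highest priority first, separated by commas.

Effective dates: C's effective date is 5/16/2019, when work began; E relates back to 1/16/2018 (work commenced).
A is an ad valorem tax lien, so it outranks all other liens regardless of date.
Among the remaining liens, by effective date: E (1/16/2018), D (1/31/2019), C (5/16/2019), B (12/29/2019).
Because A would otherwise rank above D, the subordination swaps them.

D, E, A, C, B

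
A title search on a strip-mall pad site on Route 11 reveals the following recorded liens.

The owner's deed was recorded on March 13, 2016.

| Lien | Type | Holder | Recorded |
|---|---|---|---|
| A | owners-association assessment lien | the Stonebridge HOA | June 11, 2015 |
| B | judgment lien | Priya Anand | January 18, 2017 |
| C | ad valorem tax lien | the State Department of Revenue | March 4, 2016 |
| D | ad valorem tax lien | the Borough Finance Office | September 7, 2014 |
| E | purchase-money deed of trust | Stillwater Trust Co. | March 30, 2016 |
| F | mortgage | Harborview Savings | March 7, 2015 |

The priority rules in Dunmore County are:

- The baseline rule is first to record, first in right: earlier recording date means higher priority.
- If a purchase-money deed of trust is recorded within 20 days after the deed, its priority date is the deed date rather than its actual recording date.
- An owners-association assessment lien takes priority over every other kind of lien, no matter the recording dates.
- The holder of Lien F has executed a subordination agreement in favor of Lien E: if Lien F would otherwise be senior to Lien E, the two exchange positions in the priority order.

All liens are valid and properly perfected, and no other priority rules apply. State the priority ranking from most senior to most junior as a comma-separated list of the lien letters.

A, D, E, C, F, B

First, effective dates: E's effective date is the deed date, March 13, 2016.
As an owners-association assessment lien, A is senior to every other lien.
Ordering the rest by effective date: D (September 7, 2014), F (March 7, 2015), C (March 4, 2016), E (March 13, 2016), B (January 18, 2017).
F would otherwise be senior to E, so under the subordination agreement F and E exchange positions.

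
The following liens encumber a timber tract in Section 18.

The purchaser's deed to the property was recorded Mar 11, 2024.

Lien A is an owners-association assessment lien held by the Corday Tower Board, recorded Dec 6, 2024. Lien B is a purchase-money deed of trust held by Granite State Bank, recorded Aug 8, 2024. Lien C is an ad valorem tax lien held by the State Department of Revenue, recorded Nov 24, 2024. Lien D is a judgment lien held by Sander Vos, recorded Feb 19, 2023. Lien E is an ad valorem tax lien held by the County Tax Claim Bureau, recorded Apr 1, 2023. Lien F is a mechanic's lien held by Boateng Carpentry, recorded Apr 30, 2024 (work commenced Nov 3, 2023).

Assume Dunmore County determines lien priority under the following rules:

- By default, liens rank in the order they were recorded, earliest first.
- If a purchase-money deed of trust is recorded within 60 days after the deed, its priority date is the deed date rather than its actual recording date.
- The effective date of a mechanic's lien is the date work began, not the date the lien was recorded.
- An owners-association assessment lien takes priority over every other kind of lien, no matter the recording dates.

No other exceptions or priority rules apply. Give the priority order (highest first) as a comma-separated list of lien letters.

First, effective dates: B was recorded 150 days after the deed — beyond 60 days — so no relation-back applies; F's effective date is Nov 3, 2023, when work began.
A is an owners-association assessment lien, so it outranks all other liens regardless of date.
Among the remaining liens, by effective date: D (Feb 19, 2023), E (Apr 1, 2023), F (Nov 3, 2023), B (Aug 8, 2024), C (Nov 24, 2024).

A, D, E, F, B, C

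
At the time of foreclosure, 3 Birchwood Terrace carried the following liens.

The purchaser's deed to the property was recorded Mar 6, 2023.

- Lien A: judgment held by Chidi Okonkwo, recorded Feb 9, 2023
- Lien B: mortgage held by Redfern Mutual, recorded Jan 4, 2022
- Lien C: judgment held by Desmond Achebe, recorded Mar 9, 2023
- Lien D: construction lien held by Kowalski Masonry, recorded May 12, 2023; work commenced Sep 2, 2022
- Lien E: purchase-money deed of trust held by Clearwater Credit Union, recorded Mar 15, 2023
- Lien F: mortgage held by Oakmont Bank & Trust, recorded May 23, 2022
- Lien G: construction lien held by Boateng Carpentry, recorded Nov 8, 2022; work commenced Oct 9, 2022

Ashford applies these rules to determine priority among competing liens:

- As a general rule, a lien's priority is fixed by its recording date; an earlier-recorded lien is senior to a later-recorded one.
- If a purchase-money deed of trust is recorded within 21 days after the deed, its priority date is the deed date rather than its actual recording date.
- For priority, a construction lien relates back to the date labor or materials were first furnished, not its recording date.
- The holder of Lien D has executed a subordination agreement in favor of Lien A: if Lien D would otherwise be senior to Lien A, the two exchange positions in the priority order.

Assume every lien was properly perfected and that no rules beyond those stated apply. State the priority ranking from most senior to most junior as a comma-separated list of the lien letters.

Effective dates after the stated exceptions: D relates back to Sep 2, 2022 (work commenced); E was recorded within the 21-day window, so its effective date is the deed date Mar 6, 2023; G relates back to Oct 9, 2022 (work commenced).
Ordering by effective date: B (Jan 4, 2022), F (May 23, 2022), D (Sep 2, 2022), G (Oct 9, 2022), A (Feb 9, 2023), E (Mar 6, 2023), C (Mar 9, 2023).
Because D would otherwise rank above A, the subordination swaps them.

B, F, A, G, D, E, C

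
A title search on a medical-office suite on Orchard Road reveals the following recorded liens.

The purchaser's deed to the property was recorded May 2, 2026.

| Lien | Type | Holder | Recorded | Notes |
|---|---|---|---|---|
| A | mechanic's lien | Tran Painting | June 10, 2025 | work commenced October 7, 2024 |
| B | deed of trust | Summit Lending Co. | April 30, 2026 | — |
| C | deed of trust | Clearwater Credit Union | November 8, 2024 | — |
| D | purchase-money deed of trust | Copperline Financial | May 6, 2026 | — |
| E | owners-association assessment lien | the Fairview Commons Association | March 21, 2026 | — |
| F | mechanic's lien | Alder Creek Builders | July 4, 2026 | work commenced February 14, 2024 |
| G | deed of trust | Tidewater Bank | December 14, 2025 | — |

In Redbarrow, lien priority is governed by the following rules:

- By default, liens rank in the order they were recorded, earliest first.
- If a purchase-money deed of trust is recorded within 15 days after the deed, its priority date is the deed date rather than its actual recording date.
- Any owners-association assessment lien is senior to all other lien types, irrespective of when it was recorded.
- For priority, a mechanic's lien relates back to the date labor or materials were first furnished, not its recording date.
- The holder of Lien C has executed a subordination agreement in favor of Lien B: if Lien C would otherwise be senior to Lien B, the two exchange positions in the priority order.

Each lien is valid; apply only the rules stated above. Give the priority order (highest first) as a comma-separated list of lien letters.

E, F, A, B, G, C, D

Effective dates after the stated exceptions: A is treated as recorded October 7, 2024, the work-commencement date; D's effective date is the deed date, May 2, 2026; F's effective date is February 14, 2024, when work began.
As an owners-association assessment lien, E is senior to every other lien.
Ordering the rest by effective date: F (February 14, 2024), A (October 7, 2024), C (November 8, 2024), G (December 14, 2025), B (April 30, 2026), D (May 2, 2026).
C is senior to B before the subordination, so the two trade places.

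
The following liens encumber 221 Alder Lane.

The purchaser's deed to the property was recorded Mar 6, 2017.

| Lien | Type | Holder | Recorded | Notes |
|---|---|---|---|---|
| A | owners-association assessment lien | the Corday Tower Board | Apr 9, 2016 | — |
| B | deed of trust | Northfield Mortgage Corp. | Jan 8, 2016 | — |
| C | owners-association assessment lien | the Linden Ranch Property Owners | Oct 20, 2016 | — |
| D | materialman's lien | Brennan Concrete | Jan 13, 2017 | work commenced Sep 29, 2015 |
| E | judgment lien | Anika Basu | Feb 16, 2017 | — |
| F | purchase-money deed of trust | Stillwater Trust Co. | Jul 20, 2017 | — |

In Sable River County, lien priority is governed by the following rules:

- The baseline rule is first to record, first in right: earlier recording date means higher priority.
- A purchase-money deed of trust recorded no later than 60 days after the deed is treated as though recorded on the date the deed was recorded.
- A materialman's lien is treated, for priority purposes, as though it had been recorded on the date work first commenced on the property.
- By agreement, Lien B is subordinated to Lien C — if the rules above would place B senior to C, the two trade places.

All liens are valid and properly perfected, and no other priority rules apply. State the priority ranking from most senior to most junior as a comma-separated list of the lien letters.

D, C, A, B, E, F

Adjusting effective dates: D's effective date is Sep 29, 2015, when work began; F was recorded 136 days after the deed, outside the 60-day window, so it keeps its recording date.
Ordering by effective date: D (Sep 29, 2015), B (Jan 8, 2016), A (Apr 9, 2016), C (Oct 20, 2016), E (Feb 16, 2017), F (Jul 20, 2017).
The subordination applies — B was senior to C — so B and C swap.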